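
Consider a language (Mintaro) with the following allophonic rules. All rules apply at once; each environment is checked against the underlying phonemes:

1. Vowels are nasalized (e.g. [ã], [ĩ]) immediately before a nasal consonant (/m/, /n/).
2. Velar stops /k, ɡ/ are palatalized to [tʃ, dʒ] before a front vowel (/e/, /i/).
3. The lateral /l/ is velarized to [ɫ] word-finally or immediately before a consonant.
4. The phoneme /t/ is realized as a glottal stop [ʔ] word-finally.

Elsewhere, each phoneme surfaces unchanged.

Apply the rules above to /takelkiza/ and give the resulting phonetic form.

/t/ (word-initial) is in the target of rule 4 but the environment (word-finally) is not met → [t].
/a/ (between /t/ and /k/) fails the environment for rule 1, so it stays [a].
/k/ — between /a/ and /e/, before a front vowel — surfaces as [tʃ] (rule 2).
/e/ (between /k/ and /l/) fails the environment for rule 1, so it stays [e].
Rule 3 applies to /l/ (between /e/ and /k/: word-finally or immediately before a consonant) → [ɫ].
/k/ (between /l/ and /i/) occurs before a front vowel → [tʃ] by rule 2.
/i/ (between /k/ and /z/) is in the target of rule 1 but the environment (before a nasal consonant) is not met → [i].
/z/ — not in any rule's target class → [z].
/a/ (word-final): rule 1 targets it, but not before a nasal consonant → unchanged [a].

[tatʃeɫtʃiza]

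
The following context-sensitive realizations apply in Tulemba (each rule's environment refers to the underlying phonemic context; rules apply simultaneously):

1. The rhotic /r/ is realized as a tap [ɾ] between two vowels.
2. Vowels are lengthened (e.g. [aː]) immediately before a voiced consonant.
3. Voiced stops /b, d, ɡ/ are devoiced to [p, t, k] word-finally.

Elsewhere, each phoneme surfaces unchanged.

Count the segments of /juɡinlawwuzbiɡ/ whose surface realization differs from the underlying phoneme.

6

Segments that undergo a rule: /u/ → [uː] (rule 2); /i/ → [iː] (rule 2); /a/ → [aː] (rule 2); /u/ → [uː] (rule 2); /i/ → [iː] (rule 2); /ɡ/ → [k] (rule 3).
All other segments surface unchanged.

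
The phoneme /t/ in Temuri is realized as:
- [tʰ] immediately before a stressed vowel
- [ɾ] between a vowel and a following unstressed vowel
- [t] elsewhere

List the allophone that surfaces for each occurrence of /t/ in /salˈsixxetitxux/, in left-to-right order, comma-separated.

Occurrence 1 (position 9): between a vowel and an unstressed vowel → [ɾ].
Occurrence 2 (position 11): no conditioning environment matches → elsewhere allophone [t].

[ɾ], [t]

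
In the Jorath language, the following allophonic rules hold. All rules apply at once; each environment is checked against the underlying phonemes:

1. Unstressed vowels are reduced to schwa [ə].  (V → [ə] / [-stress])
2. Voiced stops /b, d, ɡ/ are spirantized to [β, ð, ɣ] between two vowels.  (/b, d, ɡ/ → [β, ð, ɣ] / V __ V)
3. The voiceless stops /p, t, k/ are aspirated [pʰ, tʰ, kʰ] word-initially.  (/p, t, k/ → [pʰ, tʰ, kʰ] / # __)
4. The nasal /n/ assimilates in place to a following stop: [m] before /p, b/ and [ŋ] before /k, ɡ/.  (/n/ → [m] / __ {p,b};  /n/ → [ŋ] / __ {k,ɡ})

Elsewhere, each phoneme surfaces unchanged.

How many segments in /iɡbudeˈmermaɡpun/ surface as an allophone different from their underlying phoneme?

Segments that undergo a rule: /i/ → [ə] (rule 1); /u/ → [ə] (rule 1); /d/ → [ð] (rule 2); /e/ → [ə] (rule 1); /a/ → [ə] (rule 1); /u/ → [ə] (rule 1).
All other segments surface unchanged.

6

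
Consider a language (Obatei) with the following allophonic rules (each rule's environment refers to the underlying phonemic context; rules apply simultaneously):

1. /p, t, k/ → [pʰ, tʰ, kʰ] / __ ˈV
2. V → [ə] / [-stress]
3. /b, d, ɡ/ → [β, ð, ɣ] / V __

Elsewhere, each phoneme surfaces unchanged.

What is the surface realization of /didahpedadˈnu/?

/d/ (word-initial) fails the environment for rule 3, so it stays [d].
Rule 2 applies to /i/ (between /d/ and /d/: in an unstressed syllable) → [ə].
/d/ — between /i/ and /a/, immediately after a vowel — surfaces as [ð] (rule 3).
/a/ — between /d/ and /h/, in an unstressed syllable — surfaces as [ə] (rule 2).
/h/ (between /a/ and /p/): no rule targets it → [h].
/p/ — between /h/ and /e/; rule 1 does not apply here → [p].
/e/ — between /p/ and /d/, in an unstressed syllable — surfaces as [ə] (rule 2).
/d/ — between /e/ and /a/, immediately after a vowel — surfaces as [ð] (rule 3).
Rule 2 applies to /a/ (between /d/ and /d/: in an unstressed syllable) → [ə].
Rule 3 applies to /d/ (between /a/ and /n/: immediately after a vowel) → [ð].
/n/ — not in any rule's target class → [n].
/u/ (word-final): rule 2 targets it, but not in an unstressed syllable → unchanged [u].

[dəðəhpəðəðˈnu]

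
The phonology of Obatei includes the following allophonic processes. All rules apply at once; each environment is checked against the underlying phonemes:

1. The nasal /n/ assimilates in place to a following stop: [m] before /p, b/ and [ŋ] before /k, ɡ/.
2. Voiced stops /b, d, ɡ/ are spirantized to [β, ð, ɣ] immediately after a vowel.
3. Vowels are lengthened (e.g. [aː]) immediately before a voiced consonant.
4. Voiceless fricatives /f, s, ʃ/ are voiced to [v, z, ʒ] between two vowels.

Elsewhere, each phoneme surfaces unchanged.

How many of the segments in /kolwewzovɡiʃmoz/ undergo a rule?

4

Segments that undergo a rule: /o/ → [oː] (rule 3); /e/ → [eː] (rule 3); /o/ → [oː] (rule 3); /o/ → [oː] (rule 3).
All other segments surface unchanged.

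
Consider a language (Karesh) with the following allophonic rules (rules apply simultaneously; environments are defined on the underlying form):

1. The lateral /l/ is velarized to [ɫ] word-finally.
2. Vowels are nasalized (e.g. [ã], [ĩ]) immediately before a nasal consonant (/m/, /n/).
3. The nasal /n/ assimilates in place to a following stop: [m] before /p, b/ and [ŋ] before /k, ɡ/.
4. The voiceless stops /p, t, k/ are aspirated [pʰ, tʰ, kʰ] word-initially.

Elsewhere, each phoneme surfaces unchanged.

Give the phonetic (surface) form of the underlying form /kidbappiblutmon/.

/k/ meets the environment for rule 4 (word-initially) → [kʰ].
/i/ (between /k/ and /d/) is in the target of rule 2 but the environment (before a nasal consonant) is not met → [i].
/d/ — not in any rule's target class → [d].
/b/ (between /d/ and /a/) is unaffected → [b].
/a/ — between /b/ and /p/; rule 2 does not apply here → [a].
/p/ — between /a/ and /p/; rule 4 does not apply here → [p].
/p/ (between /p/ and /i/) is in the target of rule 4 but the environment (word-initially) is not met → [p].
/i/ — between /p/ and /b/; rule 2 does not apply here → [i].
/b/ — not in any rule's target class → [b].
/l/ (between /b/ and /u/): rule 1 targets it, but not word-finally → unchanged [l].
/u/ — between /l/ and /t/; rule 2 does not apply here → [u].
/t/ (between /u/ and /m/) fails the environment for rule 4, so it stays [t].
/m/ stays [m].
Rule 2 applies to /o/ (between /m/ and /n/: before a nasal consonant) → [õ].
/n/ (word-final) is in the target of rule 3 but the environment (before a labial or velar stop) is not met → [n].

[kʰidbappiblutmõn]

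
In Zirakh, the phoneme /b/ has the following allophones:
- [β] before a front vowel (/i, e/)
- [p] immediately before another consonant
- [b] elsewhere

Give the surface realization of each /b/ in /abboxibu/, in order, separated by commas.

Occurrence 1 (position 2): immediately before another consonant → [p].
Occurrence 2 (position 3): no conditioning environment matches → elsewhere allophone [b].
Occurrence 3 (position 7): no conditioning environment matches → elsewhere allophone [b].

[p], [b], [b]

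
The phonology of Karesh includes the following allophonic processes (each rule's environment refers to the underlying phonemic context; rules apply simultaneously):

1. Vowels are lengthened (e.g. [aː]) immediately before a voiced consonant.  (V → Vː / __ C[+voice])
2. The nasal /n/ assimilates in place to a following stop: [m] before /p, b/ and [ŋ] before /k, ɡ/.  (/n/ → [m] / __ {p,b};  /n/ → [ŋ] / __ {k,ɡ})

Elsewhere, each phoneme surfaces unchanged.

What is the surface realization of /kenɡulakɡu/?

[keːŋɡuːlakɡu]

/k/ — not in any rule's target class → [k].
/e/ meets the environment for rule 1 (before a voiced consonant) → [eː].
/n/ meets the environment for rule 2 (before a labial or velar stop) → [ŋ].
/ɡ/ (between /n/ and /u/): no rule targets it → [ɡ].
/u/ — between /ɡ/ and /l/, before a voiced consonant — surfaces as [uː] (rule 1).
/l/ (between /u/ and /a/): no rule targets it → [l].
/a/ (between /l/ and /k/): rule 1 targets it, but not before a voiced consonant → unchanged [a].
/k/ (between /a/ and /ɡ/): no rule targets it → [k].
/ɡ/ (between /k/ and /u/) is unaffected → [ɡ].
/u/ (word-final): rule 1 targets it, but not before a voiced consonant → unchanged [u].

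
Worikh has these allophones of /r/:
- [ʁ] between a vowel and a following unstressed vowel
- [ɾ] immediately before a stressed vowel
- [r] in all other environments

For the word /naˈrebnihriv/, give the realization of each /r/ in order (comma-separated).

Occurrence 1 (position 3): immediately before a stressed vowel → [ɾ].
Occurrence 2 (position 9): no conditioning environment matches → elsewhere allophone [r].

[ɾ], [r]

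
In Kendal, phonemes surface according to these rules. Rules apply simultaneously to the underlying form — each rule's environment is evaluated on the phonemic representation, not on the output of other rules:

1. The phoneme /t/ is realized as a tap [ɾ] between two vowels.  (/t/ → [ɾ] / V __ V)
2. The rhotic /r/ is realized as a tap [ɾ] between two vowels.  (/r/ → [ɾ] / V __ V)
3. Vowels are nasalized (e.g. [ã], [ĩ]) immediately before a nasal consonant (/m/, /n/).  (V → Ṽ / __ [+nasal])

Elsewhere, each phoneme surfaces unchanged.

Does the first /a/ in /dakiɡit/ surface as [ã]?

/a/ (between /d/ and /k/) fails the environment for rule 3, so it stays [a].
The actual realization is [a], not [ã].

No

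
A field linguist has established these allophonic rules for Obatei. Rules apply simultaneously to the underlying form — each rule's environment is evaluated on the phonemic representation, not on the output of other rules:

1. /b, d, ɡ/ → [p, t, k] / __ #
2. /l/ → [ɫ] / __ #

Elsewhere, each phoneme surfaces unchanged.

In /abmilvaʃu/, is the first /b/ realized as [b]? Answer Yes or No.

/b/ (between /a/ and /m/): rule 1 targets it, but not word-finally → unchanged [b].
The actual realization is [b], which matches [b].

Yes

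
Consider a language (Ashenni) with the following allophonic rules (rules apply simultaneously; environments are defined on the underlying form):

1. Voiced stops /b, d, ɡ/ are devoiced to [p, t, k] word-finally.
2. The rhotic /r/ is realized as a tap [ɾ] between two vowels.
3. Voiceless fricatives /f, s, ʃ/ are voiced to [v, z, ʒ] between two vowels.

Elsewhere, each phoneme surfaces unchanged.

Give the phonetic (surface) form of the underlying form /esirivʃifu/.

[eziɾivʃivu]

/e/ (word-initial) is unaffected → [e].
/s/ meets the environment for rule 3 (between two vowels) → [z].
/i/ — not in any rule's target class → [i].
/r/ meets the environment for rule 2 (between two vowels) → [ɾ].
/i/ stays [i].
/v/ — not in any rule's target class → [v].
/ʃ/ (between /v/ and /i/) is in the target of rule 3 but the environment (between two vowels) is not met → [ʃ].
/i/ (between /ʃ/ and /f/): no rule targets it → [i].
/f/ meets the environment for rule 3 (between two vowels) → [v].
/u/ stays [u].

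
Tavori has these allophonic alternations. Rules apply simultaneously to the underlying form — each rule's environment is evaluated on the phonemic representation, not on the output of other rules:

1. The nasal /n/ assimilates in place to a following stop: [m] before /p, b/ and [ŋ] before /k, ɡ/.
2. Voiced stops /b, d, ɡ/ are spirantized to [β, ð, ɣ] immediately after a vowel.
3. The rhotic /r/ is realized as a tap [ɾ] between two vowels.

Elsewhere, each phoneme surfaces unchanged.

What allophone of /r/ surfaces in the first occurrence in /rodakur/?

/r/ (word-initial) fails the environment for rule 3, so it stays [r].

[r]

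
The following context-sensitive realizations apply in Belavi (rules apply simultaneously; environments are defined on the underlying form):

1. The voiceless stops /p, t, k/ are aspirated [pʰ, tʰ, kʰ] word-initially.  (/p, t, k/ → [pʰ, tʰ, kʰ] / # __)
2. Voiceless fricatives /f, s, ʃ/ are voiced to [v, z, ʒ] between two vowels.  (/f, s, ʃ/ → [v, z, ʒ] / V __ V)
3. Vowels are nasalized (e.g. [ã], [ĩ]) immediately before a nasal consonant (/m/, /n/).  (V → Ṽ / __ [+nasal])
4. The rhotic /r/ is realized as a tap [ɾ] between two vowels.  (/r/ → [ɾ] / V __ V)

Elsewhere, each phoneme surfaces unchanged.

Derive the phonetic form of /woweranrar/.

/w/ (word-initial): no rule targets it → [w].
/o/ — between /w/ and /w/; rule 3 does not apply here → [o].
/w/ (between /o/ and /e/): no rule targets it → [w].
/e/ — between /w/ and /r/; rule 3 does not apply here → [e].
/r/ meets the environment for rule 4 (between two vowels) → [ɾ].
/a/ meets the environment for rule 3 (before a nasal consonant) → [ã].
/n/ (between /a/ and /r/): no rule targets it → [n].
/r/ — between /n/ and /a/; rule 4 does not apply here → [r].
/a/ — between /r/ and /r/; rule 3 does not apply here → [a].
/r/ (word-final): rule 4 targets it, but not between two vowels → unchanged [r].

[woweɾãnrar]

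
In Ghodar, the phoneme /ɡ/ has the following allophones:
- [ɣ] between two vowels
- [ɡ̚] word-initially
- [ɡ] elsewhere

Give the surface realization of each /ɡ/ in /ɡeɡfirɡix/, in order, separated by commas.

[ɡ̚], [ɡ], [ɡ]

Occurrence 1 (position 1): word-initially → [ɡ̚].
Occurrence 2 (position 3): no conditioning environment matches → elsewhere allophone [ɡ].
Occurrence 3 (position 7): no conditioning environment matches → elsewhere allophone [ɡ].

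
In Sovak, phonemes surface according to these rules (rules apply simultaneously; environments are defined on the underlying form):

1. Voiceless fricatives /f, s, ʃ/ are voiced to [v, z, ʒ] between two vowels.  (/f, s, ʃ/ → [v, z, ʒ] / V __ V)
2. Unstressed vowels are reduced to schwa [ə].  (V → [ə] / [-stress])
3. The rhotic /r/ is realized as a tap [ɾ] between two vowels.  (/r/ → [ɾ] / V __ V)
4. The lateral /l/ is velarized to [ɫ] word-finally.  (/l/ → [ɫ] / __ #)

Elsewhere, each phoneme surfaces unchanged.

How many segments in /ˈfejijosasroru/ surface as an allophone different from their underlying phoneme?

Segments that undergo a rule: /i/ → [ə] (rule 2); /o/ → [ə] (rule 2); /s/ → [z] (rule 1); /a/ → [ə] (rule 2); /o/ → [ə] (rule 2); /r/ → [ɾ] (rule 3); /u/ → [ə] (rule 2).
All other segments surface unchanged.

7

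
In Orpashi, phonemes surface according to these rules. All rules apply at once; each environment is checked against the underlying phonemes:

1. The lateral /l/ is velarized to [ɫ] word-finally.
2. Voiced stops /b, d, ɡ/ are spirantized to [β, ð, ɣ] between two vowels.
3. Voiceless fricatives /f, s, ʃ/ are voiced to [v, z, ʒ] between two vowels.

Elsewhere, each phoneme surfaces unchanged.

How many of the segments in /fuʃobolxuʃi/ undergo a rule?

Segments that undergo a rule: /ʃ/ → [ʒ] (rule 3); /b/ → [β] (rule 2); /ʃ/ → [ʒ] (rule 3).
All other segments surface unchanged.

3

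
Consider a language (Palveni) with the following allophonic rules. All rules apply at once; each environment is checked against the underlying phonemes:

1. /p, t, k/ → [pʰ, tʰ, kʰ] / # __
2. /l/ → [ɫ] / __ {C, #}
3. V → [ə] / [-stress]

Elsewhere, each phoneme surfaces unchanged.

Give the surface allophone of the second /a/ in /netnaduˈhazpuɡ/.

/a/ — between /h/ and /z/; rule 3 does not apply here → [a].

[a]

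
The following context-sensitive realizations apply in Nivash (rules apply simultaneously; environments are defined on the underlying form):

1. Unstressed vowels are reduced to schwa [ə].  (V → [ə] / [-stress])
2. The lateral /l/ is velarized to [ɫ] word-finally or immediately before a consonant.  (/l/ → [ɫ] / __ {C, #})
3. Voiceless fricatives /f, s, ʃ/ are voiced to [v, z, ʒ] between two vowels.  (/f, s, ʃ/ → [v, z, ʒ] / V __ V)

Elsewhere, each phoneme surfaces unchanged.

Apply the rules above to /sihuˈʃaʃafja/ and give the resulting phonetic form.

/s/ (word-initial) is in the target of rule 3 but the environment (between two vowels) is not met → [s].
/i/ (between /s/ and /h/) occurs in an unstressed syllable → [ə] by rule 1.
/u/ (between /h/ and /ʃ/): in an unstressed syllable, so rule 1 applies → [ə].
/ʃ/ meets the environment for rule 3 (between two vowels) → [ʒ].
/a/ — between /ʃ/ and /ʃ/; rule 1 does not apply here → [a].
/ʃ/ meets the environment for rule 3 (between two vowels) → [ʒ].
Rule 1 applies to /a/ (between /ʃ/ and /f/: in an unstressed syllable) → [ə].
/f/ — between /a/ and /j/; rule 3 does not apply here → [f].
Rule 1 applies to /a/ (word-final: in an unstressed syllable) → [ə].

[səhəˈʒaʒəfjə]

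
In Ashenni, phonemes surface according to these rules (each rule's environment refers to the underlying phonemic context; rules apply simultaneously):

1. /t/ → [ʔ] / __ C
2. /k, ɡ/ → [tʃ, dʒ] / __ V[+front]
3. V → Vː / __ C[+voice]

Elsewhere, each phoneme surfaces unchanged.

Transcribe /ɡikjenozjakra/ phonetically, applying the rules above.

Rule 2 applies to /ɡ/ (word-initial: before a front vowel) → [dʒ].
/i/ (between /ɡ/ and /k/) fails the environment for rule 3, so it stays [i].
/k/ — between /i/ and /j/; rule 2 does not apply here → [k].
Rule 3 applies to /e/ (between /j/ and /n/: before a voiced consonant) → [eː].
/o/ meets the environment for rule 3 (before a voiced consonant) → [oː].
/a/ — between /j/ and /k/; rule 3 does not apply here → [a].
/k/ (between /a/ and /r/) is in the target of rule 2 but the environment (before a front vowel) is not met → [k].
/a/ (word-final): rule 3 targets it, but not before a voiced consonant → unchanged [a].

[dʒikjeːnoːzjakra]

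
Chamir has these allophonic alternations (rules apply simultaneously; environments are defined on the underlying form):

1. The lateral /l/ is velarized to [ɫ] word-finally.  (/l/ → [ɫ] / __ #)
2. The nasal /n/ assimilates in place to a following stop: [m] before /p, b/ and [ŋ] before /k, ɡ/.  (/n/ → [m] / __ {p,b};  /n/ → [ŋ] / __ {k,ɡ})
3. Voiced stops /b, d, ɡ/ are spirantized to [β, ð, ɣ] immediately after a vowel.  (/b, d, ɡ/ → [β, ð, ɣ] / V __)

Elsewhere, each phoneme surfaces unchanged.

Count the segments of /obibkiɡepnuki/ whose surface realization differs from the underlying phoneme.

3

Segments that undergo a rule: /b/ → [β] (rule 3); /b/ → [β] (rule 3); /ɡ/ → [ɣ] (rule 3).
All other segments surface unchanged.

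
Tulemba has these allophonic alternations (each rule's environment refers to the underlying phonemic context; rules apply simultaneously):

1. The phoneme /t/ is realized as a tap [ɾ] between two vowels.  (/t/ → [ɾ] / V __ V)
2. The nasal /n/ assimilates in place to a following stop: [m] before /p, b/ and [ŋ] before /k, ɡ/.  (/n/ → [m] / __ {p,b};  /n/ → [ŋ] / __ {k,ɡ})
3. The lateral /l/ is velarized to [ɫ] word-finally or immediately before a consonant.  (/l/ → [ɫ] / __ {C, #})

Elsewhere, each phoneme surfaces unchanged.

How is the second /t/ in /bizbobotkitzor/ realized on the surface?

/t/ (between /i/ and /z/) is in the target of rule 1 but the environment (between two vowels) is not met → [t].

[t]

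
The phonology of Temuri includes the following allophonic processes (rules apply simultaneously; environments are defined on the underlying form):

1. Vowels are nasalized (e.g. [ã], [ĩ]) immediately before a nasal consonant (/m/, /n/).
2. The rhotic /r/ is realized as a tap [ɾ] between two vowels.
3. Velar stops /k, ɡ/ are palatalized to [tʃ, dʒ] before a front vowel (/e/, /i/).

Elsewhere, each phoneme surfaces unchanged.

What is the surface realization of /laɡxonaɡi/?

[laɡxõnadʒi]

/l/ (word-initial): no rule targets it → [l].
/a/ (between /l/ and /ɡ/): rule 1 targets it, but not before a nasal consonant → unchanged [a].
/ɡ/ — between /a/ and /x/; rule 3 does not apply here → [ɡ].
/x/ stays [x].
/o/ (between /x/ and /n/): before a nasal consonant, so rule 1 applies → [õ].
/n/ (between /o/ and /a/): no rule targets it → [n].
/a/ (between /n/ and /ɡ/) is in the target of rule 1 but the environment (before a nasal consonant) is not met → [a].
/ɡ/ (between /a/ and /i/) occurs before a front vowel → [dʒ] by rule 3.
/i/ — word-final; rule 1 does not apply here → [i].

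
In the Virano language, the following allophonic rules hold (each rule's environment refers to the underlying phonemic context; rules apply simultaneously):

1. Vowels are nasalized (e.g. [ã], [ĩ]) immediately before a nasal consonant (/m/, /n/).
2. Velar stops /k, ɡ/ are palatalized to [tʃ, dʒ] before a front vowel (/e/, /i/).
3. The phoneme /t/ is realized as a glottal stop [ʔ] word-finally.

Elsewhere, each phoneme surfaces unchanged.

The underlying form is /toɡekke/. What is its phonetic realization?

/t/ (word-initial): rule 3 targets it, but not word-finally → unchanged [t].
/o/ — between /t/ and /ɡ/; rule 1 does not apply here → [o].
Rule 2 applies to /ɡ/ (between /o/ and /e/: before a front vowel) → [dʒ].
/e/ (between /ɡ/ and /k/) is in the target of rule 1 but the environment (before a nasal consonant) is not met → [e].
/k/ — between /e/ and /k/; rule 2 does not apply here → [k].
/k/ (between /k/ and /e/): before a front vowel, so rule 2 applies → [tʃ].
/e/ (word-final) fails the environment for rule 1, so it stays [e].

[todʒektʃe]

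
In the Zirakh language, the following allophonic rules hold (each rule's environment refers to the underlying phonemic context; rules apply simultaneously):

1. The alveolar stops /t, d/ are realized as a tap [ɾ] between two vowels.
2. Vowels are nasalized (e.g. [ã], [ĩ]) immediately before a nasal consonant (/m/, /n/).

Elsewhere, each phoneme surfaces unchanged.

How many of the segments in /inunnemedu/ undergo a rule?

Segments that undergo a rule: /i/ → [ĩ] (rule 2); /u/ → [ũ] (rule 2); /e/ → [ẽ] (rule 2); /d/ → [ɾ] (rule 1).
All other segments surface unchanged.

4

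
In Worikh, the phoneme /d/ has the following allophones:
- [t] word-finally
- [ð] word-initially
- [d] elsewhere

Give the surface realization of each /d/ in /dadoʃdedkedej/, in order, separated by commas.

Occurrence 1 (position 1): word-initially → [ð].
Occurrence 2 (position 3): no conditioning environment matches → elsewhere allophone [d].
Occurrence 3 (position 6): no conditioning environment matches → elsewhere allophone [d].
Occurrence 4 (position 8): no conditioning environment matches → elsewhere allophone [d].
Occurrence 5 (position 11): no conditioning environment matches → elsewhere allophone [d].

[ð], [d], [d], [d], [d]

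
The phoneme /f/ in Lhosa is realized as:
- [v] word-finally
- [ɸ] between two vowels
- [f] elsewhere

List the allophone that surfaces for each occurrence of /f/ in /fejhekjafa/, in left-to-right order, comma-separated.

[f], [ɸ]

Occurrence 1 (position 1): no conditioning environment matches → elsewhere allophone [f].
Occurrence 2 (position 9): between two vowels → [ɸ].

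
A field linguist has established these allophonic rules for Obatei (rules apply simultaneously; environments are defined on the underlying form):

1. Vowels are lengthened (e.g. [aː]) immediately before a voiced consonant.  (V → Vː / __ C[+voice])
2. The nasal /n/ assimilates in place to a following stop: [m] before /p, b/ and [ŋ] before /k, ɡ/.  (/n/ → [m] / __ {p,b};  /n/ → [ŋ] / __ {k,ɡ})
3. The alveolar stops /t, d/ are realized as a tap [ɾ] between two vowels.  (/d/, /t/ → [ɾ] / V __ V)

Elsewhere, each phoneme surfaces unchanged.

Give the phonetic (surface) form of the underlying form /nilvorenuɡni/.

/n/ (word-initial): rule 2 targets it, but not before a labial or velar stop → unchanged [n].
/i/ (between /n/ and /l/) occurs before a voiced consonant → [iː] by rule 1.
/l/ stays [l].
/v/ stays [v].
Rule 1 applies to /o/ (between /v/ and /r/: before a voiced consonant) → [oː].
/r/ (between /o/ and /e/): no rule targets it → [r].
/e/ — between /r/ and /n/, before a voiced consonant — surfaces as [eː] (rule 1).
/n/ (between /e/ and /u/): rule 2 targets it, but not before a labial or velar stop → unchanged [n].
/u/ (between /n/ and /ɡ/) occurs before a voiced consonant → [uː] by rule 1.
/ɡ/ stays [ɡ].
/n/ — between /ɡ/ and /i/; rule 2 does not apply here → [n].
/i/ (word-final) fails the environment for rule 1, so it stays [i].

[niːlvoːreːnuːɡni]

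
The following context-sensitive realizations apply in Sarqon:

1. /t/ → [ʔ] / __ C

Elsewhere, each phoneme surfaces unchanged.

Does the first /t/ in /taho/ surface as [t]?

Yes

/t/ (word-initial) fails the environment for rule 1, so it stays [t].
The actual realization is [t], which matches [t].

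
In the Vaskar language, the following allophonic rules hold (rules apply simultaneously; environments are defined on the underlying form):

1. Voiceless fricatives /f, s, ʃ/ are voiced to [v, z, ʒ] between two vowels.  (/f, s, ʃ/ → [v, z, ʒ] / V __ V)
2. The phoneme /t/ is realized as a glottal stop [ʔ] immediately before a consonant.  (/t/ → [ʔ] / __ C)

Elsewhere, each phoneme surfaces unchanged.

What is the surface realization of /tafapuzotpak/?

/t/ (word-initial) fails the environment for rule 2, so it stays [t].
/a/ stays [a].
/f/ — between /a/ and /a/, between two vowels — surfaces as [v] (rule 1).
/a/ (between /f/ and /p/) is unaffected → [a].
/p/ (between /a/ and /u/) is unaffected → [p].
/u/ — not in any rule's target class → [u].
/z/ (between /u/ and /o/): no rule targets it → [z].
/o/ (between /z/ and /t/): no rule targets it → [o].
/t/ — between /o/ and /p/, immediately before a consonant — surfaces as [ʔ] (rule 2).
/p/ (between /t/ and /a/): no rule targets it → [p].
/a/ (between /p/ and /k/) is unaffected → [a].
/k/ — not in any rule's target class → [k].

[tavapuzoʔpak]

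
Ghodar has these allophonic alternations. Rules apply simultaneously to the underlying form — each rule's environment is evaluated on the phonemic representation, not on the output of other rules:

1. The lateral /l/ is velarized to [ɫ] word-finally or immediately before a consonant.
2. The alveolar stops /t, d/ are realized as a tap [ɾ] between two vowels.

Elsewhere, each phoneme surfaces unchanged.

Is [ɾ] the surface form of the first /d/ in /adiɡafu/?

Yes

/d/ (between /a/ and /i/): between two vowels, so rule 2 applies → [ɾ].
The actual realization is [ɾ], which matches [ɾ].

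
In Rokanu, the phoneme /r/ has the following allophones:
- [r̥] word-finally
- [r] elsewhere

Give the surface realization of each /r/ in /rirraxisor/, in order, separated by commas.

[r], [r], [r], [r̥]

Occurrence 1 (position 1): no conditioning environment matches → elsewhere allophone [r].
Occurrence 2 (position 3): no conditioning environment matches → elsewhere allophone [r].
Occurrence 3 (position 4): no conditioning environment matches → elsewhere allophone [r].
Occurrence 4 (position 10): word-finally → [r̥].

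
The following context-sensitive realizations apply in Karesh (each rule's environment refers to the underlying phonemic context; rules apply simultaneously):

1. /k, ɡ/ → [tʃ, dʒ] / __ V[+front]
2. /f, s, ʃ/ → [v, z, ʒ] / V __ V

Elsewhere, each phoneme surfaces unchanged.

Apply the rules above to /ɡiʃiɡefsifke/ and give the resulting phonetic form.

/ɡ/ (word-initial) occurs before a front vowel → [dʒ] by rule 1.
/i/ — not in any rule's target class → [i].
/ʃ/ (between /i/ and /i/): between two vowels, so rule 2 applies → [ʒ].
/i/ (between /ʃ/ and /ɡ/) is unaffected → [i].
/ɡ/ meets the environment for rule 1 (before a front vowel) → [dʒ].
/e/ (between /ɡ/ and /f/): no rule targets it → [e].
/f/ (between /e/ and /s/): rule 2 targets it, but not between two vowels → unchanged [f].
/s/ — between /f/ and /i/; rule 2 does not apply here → [s].
/i/ (between /s/ and /f/): no rule targets it → [i].
/f/ (between /i/ and /k/) fails the environment for rule 2, so it stays [f].
Rule 1 applies to /k/ (between /f/ and /e/: before a front vowel) → [tʃ].
/e/ stays [e].

[dʒiʒidʒefsiftʃe]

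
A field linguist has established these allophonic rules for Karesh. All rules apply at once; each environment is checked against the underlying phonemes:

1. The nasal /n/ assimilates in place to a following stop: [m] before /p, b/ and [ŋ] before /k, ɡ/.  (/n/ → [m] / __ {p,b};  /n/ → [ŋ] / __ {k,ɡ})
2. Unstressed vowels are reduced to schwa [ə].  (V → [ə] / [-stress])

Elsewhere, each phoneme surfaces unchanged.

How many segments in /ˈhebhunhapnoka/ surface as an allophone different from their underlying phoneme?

Segments that undergo a rule: /u/ → [ə] (rule 2); /a/ → [ə] (rule 2); /o/ → [ə] (rule 2); /a/ → [ə] (rule 2).
All other segments surface unchanged.

4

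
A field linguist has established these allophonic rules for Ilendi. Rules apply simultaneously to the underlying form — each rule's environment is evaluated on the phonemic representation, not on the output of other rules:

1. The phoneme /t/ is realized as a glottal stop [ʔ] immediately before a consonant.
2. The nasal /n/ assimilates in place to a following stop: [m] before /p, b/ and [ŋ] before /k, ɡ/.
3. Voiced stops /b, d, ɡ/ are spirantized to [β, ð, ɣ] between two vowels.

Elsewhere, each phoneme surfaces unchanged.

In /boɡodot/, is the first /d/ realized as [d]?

Rule 3 applies to /d/ (between /o/ and /o/: between two vowels) → [ð].
The actual realization is [ð], not [d].

No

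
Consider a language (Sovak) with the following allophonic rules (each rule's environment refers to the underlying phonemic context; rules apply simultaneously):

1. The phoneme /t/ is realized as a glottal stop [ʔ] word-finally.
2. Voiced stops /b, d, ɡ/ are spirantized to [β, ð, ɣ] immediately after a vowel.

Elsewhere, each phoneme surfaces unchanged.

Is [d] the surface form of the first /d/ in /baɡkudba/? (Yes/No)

/d/ meets the environment for rule 2 (immediately after a vowel) → [ð].
The actual realization is [ð], not [d].

No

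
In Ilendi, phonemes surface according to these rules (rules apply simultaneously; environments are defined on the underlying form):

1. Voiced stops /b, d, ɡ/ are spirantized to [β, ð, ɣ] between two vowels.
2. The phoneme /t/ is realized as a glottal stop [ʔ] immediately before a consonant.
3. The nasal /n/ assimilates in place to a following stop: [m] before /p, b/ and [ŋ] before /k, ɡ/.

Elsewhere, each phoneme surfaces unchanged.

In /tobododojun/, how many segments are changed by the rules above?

Segments that undergo a rule: /b/ → [β] (rule 1); /d/ → [ð] (rule 1); /d/ → [ð] (rule 1).
All other segments surface unchanged.

3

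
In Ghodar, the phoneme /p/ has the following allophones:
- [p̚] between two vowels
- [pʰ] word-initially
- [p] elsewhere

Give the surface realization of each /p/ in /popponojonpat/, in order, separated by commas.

Occurrence 1 (position 1): word-initially → [pʰ].
Occurrence 2 (position 3): no conditioning environment matches → elsewhere allophone [p].
Occurrence 3 (position 4): no conditioning environment matches → elsewhere allophone [p].
Occurrence 4 (position 11): no conditioning environment matches → elsewhere allophone [p].

[pʰ], [p], [p], [p]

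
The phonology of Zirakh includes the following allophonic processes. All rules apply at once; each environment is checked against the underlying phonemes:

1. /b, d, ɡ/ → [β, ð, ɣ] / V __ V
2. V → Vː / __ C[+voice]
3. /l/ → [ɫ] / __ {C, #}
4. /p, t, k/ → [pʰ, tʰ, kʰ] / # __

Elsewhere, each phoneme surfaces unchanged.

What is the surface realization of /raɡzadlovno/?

[raːɡzaːdloːvno]

/r/ (word-initial) is unaffected → [r].
/a/ (between /r/ and /ɡ/): before a voiced consonant, so rule 2 applies → [aː].
/ɡ/ — between /a/ and /z/; rule 1 does not apply here → [ɡ].
/z/ (between /ɡ/ and /a/) is unaffected → [z].
Rule 2 applies to /a/ (between /z/ and /d/: before a voiced consonant) → [aː].
/d/ (between /a/ and /l/): rule 1 targets it, but not between two vowels → unchanged [d].
/l/ (between /d/ and /o/): rule 3 targets it, but not word-finally or immediately before a consonant → unchanged [l].
/o/ (between /l/ and /v/): before a voiced consonant, so rule 2 applies → [oː].
/v/ (between /o/ and /n/) is unaffected → [v].
/n/ (between /v/ and /o/) is unaffected → [n].
/o/ — word-final; rule 2 does not apply here → [o].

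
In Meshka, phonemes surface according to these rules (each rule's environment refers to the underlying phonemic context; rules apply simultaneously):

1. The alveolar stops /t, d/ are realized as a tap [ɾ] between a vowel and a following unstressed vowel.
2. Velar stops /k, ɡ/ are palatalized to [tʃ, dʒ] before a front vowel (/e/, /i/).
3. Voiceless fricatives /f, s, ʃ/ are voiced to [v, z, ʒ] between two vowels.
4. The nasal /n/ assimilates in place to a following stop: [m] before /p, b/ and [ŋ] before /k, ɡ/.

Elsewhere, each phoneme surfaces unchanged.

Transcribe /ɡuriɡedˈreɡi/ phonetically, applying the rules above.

/ɡ/ — word-initial; rule 2 does not apply here → [ɡ].
/ɡ/ meets the environment for rule 2 (before a front vowel) → [dʒ].
/d/ (between /e/ and /r/) is in the target of rule 1 but the environment (between a vowel and a following unstressed vowel) is not met → [d].
/ɡ/ (between /e/ and /i/): before a front vowel, so rule 2 applies → [dʒ].

[ɡuridʒedˈredʒi]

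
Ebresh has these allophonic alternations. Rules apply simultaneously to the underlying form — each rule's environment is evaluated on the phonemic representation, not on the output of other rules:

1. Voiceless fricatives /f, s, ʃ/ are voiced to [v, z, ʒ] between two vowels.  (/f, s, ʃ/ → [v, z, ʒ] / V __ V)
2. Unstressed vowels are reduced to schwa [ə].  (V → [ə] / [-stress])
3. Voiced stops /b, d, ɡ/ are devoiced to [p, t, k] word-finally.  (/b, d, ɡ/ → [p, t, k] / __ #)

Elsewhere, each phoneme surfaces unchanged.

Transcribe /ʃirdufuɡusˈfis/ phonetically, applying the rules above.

/ʃ/ (word-initial) is in the target of rule 1 but the environment (between two vowels) is not met → [ʃ].
Rule 2 applies to /i/ (between /ʃ/ and /r/: in an unstressed syllable) → [ə].
/r/ (between /i/ and /d/): no rule targets it → [r].
/d/ — between /r/ and /u/; rule 3 does not apply here → [d].
/u/ meets the environment for rule 2 (in an unstressed syllable) → [ə].
/f/ — between /u/ and /u/, between two vowels — surfaces as [v] (rule 1).
/u/ (between /f/ and /ɡ/) occurs in an unstressed syllable → [ə] by rule 2.
/ɡ/ (between /u/ and /u/): rule 3 targets it, but not word-finally → unchanged [ɡ].
/u/ meets the environment for rule 2 (in an unstressed syllable) → [ə].
/s/ — between /u/ and /f/; rule 1 does not apply here → [s].
/f/ (between /s/ and /i/): rule 1 targets it, but not between two vowels → unchanged [f].
/i/ — between /f/ and /s/; rule 2 does not apply here → [i].
/s/ (word-final) fails the environment for rule 1, so it stays [s].

[ʃərdəvəɡəsˈfis]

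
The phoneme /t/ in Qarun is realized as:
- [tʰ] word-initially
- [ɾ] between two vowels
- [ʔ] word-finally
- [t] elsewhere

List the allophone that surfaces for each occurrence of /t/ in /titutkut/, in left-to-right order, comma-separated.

[tʰ], [ɾ], [t], [ʔ]

Occurrence 1 (position 1): word-initially → [tʰ].
Occurrence 2 (position 3): between two vowels → [ɾ].
Occurrence 3 (position 5): no conditioning environment matches → elsewhere allophone [t].
Occurrence 4 (position 8): word-finally → [ʔ].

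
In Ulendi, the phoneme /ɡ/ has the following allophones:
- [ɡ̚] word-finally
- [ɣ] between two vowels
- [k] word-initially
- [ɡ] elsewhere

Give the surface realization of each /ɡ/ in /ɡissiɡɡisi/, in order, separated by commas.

[k], [ɡ], [ɡ]

Occurrence 1 (position 1): word-initially → [k].
Occurrence 2 (position 6): no conditioning environment matches → elsewhere allophone [ɡ].
Occurrence 3 (position 7): no conditioning environment matches → elsewhere allophone [ɡ].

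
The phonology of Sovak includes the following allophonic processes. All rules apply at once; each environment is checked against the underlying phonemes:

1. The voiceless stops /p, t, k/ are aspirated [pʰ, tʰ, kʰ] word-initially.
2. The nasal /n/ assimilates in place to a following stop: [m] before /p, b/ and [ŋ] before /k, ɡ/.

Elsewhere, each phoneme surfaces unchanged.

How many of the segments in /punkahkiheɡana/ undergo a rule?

Segments that undergo a rule: /p/ → [pʰ] (rule 1); /n/ → [ŋ] (rule 2).
All other segments surface unchanged.

2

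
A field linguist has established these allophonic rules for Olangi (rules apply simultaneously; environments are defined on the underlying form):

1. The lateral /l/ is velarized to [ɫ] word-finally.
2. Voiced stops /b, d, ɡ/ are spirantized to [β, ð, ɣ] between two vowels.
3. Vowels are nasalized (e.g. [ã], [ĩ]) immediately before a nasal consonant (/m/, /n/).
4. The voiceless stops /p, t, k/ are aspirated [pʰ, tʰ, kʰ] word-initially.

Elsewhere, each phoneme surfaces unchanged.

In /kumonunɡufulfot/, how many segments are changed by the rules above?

Segments that undergo a rule: /k/ → [kʰ] (rule 4); /u/ → [ũ] (rule 3); /o/ → [õ] (rule 3); /u/ → [ũ] (rule 3).
All other segments surface unchanged.

4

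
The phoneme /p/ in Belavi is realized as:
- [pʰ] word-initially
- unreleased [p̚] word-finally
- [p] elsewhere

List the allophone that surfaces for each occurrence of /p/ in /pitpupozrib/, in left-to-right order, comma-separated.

[pʰ], [p], [p]

Occurrence 1 (position 1): word-initially → [pʰ].
Occurrence 2 (position 4): no conditioning environment matches → elsewhere allophone [p].
Occurrence 3 (position 6): no conditioning environment matches → elsewhere allophone [p].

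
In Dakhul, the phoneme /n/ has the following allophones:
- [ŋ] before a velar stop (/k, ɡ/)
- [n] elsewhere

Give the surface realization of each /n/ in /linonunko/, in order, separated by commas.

[n], [n], [ŋ]

Occurrence 1 (position 3): no conditioning environment matches → elsewhere allophone [n].
Occurrence 2 (position 5): no conditioning environment matches → elsewhere allophone [n].
Occurrence 3 (position 7): before a velar stop → [ŋ].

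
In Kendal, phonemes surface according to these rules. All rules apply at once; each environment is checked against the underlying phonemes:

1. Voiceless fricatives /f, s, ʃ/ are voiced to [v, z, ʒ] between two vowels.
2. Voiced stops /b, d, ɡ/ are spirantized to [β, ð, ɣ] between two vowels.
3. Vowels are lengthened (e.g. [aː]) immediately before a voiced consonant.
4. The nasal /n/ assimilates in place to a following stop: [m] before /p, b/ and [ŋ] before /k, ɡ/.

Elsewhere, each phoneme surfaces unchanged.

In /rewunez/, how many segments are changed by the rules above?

3

Segments that undergo a rule: /e/ → [eː] (rule 3); /u/ → [uː] (rule 3); /e/ → [eː] (rule 3).
All other segments surface unchanged.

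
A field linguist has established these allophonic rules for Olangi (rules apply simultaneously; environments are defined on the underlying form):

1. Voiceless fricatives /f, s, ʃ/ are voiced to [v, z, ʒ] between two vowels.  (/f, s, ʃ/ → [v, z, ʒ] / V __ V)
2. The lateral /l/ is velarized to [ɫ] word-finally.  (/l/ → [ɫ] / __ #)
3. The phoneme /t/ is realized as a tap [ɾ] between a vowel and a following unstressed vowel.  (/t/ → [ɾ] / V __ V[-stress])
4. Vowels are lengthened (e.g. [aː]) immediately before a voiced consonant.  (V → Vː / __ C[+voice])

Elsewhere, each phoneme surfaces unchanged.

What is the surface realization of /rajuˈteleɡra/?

/r/ (word-initial) is unaffected → [r].
/a/ (between /r/ and /j/): before a voiced consonant, so rule 4 applies → [aː].
/j/ (between /a/ and /u/) is unaffected → [j].
/u/ (between /j/ and /t/) is in the target of rule 4 but the environment (before a voiced consonant) is not met → [u].
/t/ (between /u/ and /e/): rule 3 targets it, but not between a vowel and a following unstressed vowel → unchanged [t].
/e/ — between /t/ and /l/, before a voiced consonant — surfaces as [eː] (rule 4).
/l/ (between /e/ and /e/) is in the target of rule 2 but the environment (word-finally) is not met → [l].
/e/ (between /l/ and /ɡ/) occurs before a voiced consonant → [eː] by rule 4.
/ɡ/ — not in any rule's target class → [ɡ].
/r/ (between /ɡ/ and /a/) is unaffected → [r].
/a/ (word-final): rule 4 targets it, but not before a voiced consonant → unchanged [a].

[raːjuˈteːleːɡra]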